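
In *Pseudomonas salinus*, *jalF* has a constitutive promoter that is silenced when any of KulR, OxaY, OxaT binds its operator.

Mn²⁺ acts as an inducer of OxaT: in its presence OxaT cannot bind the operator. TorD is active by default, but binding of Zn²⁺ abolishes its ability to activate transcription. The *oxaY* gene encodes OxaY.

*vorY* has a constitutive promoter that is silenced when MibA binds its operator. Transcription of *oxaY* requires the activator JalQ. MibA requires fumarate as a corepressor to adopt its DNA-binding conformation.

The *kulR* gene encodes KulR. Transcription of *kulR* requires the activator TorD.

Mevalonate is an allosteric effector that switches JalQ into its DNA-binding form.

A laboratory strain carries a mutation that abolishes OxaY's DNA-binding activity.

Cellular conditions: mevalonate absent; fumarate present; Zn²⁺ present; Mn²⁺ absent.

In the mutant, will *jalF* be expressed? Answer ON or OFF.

Zn²⁺ is present, so TorD is inactive.
Required activator TorD is absent, so *kulR* is not transcribed.
So KulR is not produced.
OxaY is non-functional in this strain, so it has no effect.
Mn²⁺ is absent, so OxaT is active.
With repressor OxaT bound, *jalF* is not transcribed.

OFF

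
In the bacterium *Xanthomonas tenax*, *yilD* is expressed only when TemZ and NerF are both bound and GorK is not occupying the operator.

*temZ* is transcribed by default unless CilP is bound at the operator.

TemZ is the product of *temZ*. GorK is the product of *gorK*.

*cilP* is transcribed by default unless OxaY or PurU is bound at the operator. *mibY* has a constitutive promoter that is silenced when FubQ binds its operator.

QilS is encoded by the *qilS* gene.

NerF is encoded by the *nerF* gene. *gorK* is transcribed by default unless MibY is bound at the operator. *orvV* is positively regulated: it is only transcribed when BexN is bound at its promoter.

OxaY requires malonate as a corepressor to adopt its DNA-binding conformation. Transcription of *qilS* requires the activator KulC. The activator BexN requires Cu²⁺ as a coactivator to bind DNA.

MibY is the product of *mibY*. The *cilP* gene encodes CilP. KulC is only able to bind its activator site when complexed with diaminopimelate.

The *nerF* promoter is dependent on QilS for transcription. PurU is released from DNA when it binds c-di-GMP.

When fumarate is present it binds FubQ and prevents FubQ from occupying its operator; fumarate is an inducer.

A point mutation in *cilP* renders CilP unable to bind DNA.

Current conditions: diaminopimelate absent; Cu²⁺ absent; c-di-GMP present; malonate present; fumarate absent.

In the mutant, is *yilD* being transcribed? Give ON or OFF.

Fumarate is absent, so FubQ is active.
With repressor FubQ bound, *mibY* is not transcribed.
So MibY is not produced.
With no repressor bound, *gorK* is transcribed.
So GorK is produced and active.
CilP is non-functional in this strain, so it has no effect.
With no repressor bound, *temZ* is transcribed.
So TemZ is produced and active.
Diaminopimelate is absent, so KulC is inactive.
Required activator KulC is absent, so *qilS* is not transcribed.
So QilS is not produced.
Required activator QilS is absent, so *nerF* is not transcribed.
So NerF is not produced.
With repressor GorK bound, *yilD* is not transcribed.

OFF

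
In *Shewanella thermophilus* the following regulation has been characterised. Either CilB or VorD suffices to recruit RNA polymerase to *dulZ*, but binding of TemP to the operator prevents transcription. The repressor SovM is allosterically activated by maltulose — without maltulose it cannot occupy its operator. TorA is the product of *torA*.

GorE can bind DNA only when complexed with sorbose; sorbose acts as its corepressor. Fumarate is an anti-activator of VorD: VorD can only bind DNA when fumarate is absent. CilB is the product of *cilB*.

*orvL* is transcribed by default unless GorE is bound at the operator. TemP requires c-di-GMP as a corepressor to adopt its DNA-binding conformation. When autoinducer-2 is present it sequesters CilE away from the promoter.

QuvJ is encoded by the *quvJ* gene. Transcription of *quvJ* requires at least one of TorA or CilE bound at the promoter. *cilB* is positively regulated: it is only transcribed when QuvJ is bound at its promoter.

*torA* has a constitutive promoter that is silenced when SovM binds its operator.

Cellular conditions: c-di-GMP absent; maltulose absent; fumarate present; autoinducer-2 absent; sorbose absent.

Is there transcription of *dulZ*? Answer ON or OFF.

ON

Maltulose is absent, so SovM is inactive.
With no repressor bound, *torA* is transcribed.
So TorA is produced and active.
Autoinducer-2 is absent, so CilE is active.
Activator TorA is present, so *quvJ* is transcribed.
So QuvJ is produced and active.
No repressor is bound and QuvJ is active, so *cilB* is transcribed.
So CilB is produced and active.
c-di-GMP is absent, so TemP is inactive.
Fumarate is present, so VorD is inactive.
Activator CilB is present, so *dulZ* is transcribed.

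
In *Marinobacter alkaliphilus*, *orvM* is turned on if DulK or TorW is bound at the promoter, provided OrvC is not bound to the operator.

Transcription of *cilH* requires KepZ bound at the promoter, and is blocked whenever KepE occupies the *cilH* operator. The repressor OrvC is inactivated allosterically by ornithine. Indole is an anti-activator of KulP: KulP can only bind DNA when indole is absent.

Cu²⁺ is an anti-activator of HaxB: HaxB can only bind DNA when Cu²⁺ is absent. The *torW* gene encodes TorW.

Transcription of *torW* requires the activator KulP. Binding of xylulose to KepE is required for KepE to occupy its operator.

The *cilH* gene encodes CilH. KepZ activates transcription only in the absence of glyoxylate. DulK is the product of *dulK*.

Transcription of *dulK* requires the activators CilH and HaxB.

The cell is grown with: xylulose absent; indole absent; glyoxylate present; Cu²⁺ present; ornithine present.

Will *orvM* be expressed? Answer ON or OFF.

Glyoxylate is present, so KepZ is inactive.
Xylulose is absent, so KepE is inactive.
Required activator KepZ is absent, so *cilH* is not transcribed.
So CilH is not produced.
Cu²⁺ is present, so HaxB is inactive.
Required activator CilH is absent, so *dulK* is not transcribed.
So DulK is not produced.
Ornithine is present, so OrvC is inactive.
Indole is absent, so KulP is active.
No repressor is bound and KulP is active, so *torW* is transcribed.
So TorW is produced and active.
Activator TorW is present, so *orvM* is transcribed.

ON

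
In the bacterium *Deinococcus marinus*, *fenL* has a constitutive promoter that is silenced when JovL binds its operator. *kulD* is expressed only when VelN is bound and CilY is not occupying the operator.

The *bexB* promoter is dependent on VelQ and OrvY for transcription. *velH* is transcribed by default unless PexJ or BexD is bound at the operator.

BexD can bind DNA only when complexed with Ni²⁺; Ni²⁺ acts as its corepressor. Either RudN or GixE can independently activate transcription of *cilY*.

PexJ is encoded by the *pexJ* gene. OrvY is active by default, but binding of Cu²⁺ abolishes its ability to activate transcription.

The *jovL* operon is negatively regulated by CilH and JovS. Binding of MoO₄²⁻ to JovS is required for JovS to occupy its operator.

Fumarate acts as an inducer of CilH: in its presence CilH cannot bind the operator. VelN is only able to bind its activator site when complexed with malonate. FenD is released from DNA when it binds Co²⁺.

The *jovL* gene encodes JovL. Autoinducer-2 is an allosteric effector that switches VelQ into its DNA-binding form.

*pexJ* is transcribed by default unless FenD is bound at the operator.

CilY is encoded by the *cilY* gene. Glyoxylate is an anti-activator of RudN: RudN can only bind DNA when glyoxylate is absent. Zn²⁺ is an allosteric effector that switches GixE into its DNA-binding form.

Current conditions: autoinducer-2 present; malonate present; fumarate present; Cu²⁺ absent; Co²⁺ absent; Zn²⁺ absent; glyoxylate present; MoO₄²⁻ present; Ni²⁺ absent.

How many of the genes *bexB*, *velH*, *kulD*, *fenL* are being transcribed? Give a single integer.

Autoinducer-2 is present, so VelQ is active.
Cu²⁺ is absent, so OrvY is active.
No repressor is bound and VelQ and OrvY are active, so *bexB* is transcribed.
→ *bexB* is ON.
Co²⁺ is absent, so FenD is active.
With repressor FenD bound, *pexJ* is not transcribed.
So PexJ is not produced.
Ni²⁺ is absent, so BexD is inactive.
With no repressor bound, *velH* is transcribed.
→ *velH* is ON.
Malonate is present, so VelN is active.
Glyoxylate is present, so RudN is inactive.
Zn²⁺ is absent, so GixE is inactive.
No activator is available at the *cilY* promoter, so *cilY* is not transcribed.
So CilY is not produced.
No repressor is bound and VelN is active, so *kulD* is transcribed.
→ *kulD* is ON.
Fumarate is present, so CilH is inactive.
MoO₄²⁻ is present, so JovS is active.
With repressor JovS bound, *jovL* is not transcribed.
So JovL is not produced.
With no repressor bound, *fenL* is transcribed.
→ *fenL* is ON.
4 of the 4 genes are transcribed.

4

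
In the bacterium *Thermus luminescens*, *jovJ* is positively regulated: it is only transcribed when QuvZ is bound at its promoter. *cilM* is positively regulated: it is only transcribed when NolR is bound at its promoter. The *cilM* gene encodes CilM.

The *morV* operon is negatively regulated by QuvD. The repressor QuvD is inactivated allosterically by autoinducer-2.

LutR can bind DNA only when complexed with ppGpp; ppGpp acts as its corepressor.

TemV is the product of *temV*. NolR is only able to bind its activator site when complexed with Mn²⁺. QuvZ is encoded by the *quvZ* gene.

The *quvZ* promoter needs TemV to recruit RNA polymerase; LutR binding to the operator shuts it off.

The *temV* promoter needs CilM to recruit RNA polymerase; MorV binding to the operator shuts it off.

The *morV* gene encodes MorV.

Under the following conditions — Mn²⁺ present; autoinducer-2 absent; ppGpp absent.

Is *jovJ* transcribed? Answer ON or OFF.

Mn²⁺ is present, so NolR is active.
No repressor is bound and NolR is active, so *cilM* is transcribed.
So CilM is produced and active.
Autoinducer-2 is absent, so QuvD is active.
With repressor QuvD bound, *morV* is not transcribed.
So MorV is not produced.
No repressor is bound and CilM is active, so *temV* is transcribed.
So TemV is produced and active.
ppGpp is absent, so LutR is inactive.
No repressor is bound and TemV is active, so *quvZ* is transcribed.
So QuvZ is produced and active.
No repressor is bound and QuvZ is active, so *jovJ* is transcribed.

ON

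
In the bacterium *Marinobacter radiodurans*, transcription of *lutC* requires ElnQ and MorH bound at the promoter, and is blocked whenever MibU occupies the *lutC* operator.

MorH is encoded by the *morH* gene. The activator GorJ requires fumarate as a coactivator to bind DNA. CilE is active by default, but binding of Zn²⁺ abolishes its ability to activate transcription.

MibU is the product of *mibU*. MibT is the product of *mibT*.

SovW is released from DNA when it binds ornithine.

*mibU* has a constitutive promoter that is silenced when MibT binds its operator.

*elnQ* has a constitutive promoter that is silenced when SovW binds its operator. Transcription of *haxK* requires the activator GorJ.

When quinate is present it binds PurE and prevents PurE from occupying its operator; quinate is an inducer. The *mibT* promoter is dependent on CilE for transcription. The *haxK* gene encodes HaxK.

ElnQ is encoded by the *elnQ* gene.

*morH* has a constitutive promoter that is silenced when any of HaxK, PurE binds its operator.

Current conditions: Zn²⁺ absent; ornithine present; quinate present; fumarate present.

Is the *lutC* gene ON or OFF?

OFF

Ornithine is present, so SovW is inactive.
With no repressor bound, *elnQ* is transcribed.
So ElnQ is produced and active.
Zn²⁺ is absent, so CilE is active.
No repressor is bound and CilE is active, so *mibT* is transcribed.
So MibT is produced and active.
With repressor MibT bound, *mibU* is not transcribed.
So MibU is not produced.
Fumarate is present, so GorJ is active.
No repressor is bound and GorJ is active, so *haxK* is transcribed.
So HaxK is produced and active.
Quinate is present, so PurE is inactive.
With repressor HaxK bound, *morH* is not transcribed.
So MorH is not produced.
Required activator MorH is absent, so *lutC* is not transcribed.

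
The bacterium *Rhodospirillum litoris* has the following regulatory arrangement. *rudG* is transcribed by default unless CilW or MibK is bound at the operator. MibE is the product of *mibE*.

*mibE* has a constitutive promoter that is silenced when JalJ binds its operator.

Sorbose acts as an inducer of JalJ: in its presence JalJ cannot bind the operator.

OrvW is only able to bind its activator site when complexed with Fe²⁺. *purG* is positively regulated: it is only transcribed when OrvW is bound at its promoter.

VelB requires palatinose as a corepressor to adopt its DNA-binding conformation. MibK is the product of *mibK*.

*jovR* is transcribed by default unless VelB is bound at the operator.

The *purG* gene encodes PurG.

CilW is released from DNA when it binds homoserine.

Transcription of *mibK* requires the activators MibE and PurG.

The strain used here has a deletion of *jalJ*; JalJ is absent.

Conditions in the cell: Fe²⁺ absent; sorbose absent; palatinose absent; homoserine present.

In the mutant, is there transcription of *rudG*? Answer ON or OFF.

ON

Homoserine is present, so CilW is inactive.
JalJ is non-functional in this strain, so it has no effect.
With no repressor bound, *mibE* is transcribed.
So MibE is produced and active.
Fe²⁺ is absent, so OrvW is inactive.
Required activator OrvW is absent, so *purG* is not transcribed.
So PurG is not produced.
Required activator PurG is absent, so *mibK* is not transcribed.
So MibK is not produced.
With no repressor bound, *rudG* is transcribed.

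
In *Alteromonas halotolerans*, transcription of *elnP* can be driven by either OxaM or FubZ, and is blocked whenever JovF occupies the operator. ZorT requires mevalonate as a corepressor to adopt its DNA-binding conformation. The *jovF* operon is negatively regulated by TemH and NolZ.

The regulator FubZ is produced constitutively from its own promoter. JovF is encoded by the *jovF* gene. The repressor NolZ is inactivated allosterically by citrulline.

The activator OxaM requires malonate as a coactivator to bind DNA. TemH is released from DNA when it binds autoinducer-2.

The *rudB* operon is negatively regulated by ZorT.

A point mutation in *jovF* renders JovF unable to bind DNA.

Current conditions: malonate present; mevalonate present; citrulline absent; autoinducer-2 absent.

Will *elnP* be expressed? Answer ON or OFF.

Malonate is present, so OxaM is active.
JovF is non-functional in this strain, so it has no effect.
FubZ is produced constitutively and is active.
Activator OxaM is present, so *elnP* is transcribed.

ON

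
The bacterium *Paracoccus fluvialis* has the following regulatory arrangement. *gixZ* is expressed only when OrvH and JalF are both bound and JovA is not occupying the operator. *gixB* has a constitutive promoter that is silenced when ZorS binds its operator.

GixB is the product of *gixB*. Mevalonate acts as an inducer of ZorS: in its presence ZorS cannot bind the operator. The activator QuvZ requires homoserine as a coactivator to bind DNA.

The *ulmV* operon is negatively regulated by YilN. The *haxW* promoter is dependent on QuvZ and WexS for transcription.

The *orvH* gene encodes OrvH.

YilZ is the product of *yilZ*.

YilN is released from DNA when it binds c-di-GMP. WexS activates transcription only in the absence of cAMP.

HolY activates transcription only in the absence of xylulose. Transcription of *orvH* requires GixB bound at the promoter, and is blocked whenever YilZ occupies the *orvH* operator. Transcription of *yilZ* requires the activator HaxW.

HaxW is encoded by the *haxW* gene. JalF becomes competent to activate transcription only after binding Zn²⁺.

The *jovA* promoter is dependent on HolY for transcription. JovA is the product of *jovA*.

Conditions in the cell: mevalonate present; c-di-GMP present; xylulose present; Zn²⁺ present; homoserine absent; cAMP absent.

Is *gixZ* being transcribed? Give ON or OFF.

Homoserine is absent, so QuvZ is inactive.
cAMP is absent, so WexS is active.
Required activator QuvZ is absent, so *haxW* is not transcribed.
So HaxW is not produced.
Required activator HaxW is absent, so *yilZ* is not transcribed.
So YilZ is not produced.
Mevalonate is present, so ZorS is inactive.
With no repressor bound, *gixB* is transcribed.
So GixB is produced and active.
No repressor is bound and GixB is active, so *orvH* is transcribed.
So OrvH is produced and active.
Zn²⁺ is present, so JalF is active.
Xylulose is present, so HolY is inactive.
Required activator HolY is absent, so *jovA* is not transcribed.
So JovA is not produced.
No repressor is bound and OrvH and JalF are active, so *gixZ* is transcribed.

ON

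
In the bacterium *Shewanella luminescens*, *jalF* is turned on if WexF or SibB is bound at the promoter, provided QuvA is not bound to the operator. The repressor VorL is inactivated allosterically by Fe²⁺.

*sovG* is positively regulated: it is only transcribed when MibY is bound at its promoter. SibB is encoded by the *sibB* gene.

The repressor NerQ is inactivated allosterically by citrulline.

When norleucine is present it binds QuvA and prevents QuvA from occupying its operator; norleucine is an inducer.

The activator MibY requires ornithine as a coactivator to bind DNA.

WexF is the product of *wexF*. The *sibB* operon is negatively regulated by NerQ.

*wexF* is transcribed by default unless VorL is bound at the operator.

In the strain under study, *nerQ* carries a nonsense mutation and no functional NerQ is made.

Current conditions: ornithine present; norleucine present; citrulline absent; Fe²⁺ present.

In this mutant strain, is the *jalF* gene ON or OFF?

ON

Fe²⁺ is present, so VorL is inactive.
With no repressor bound, *wexF* is transcribed.
So WexF is produced and active.
NerQ is non-functional in this strain, so it has no effect.
With no repressor bound, *sibB* is transcribed.
So SibB is produced and active.
Norleucine is present, so QuvA is inactive.
Activator WexF is present, so *jalF* is transcribed.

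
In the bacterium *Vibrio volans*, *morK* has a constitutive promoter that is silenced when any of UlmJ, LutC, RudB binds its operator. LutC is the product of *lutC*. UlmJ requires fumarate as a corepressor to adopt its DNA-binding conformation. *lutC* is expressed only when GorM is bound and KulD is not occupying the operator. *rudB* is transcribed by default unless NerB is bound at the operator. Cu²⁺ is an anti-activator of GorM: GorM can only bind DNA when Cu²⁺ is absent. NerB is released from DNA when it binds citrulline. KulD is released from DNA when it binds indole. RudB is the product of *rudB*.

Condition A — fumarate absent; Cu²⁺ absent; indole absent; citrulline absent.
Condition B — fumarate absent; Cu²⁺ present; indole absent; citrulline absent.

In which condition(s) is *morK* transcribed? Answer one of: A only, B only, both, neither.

Condition A:
Fumarate is absent, so UlmJ is inactive.
Cu²⁺ is absent, so GorM is active.
Indole is absent, so KulD is active.
With repressor KulD bound, *lutC* is not transcribed.
So LutC is not produced.
Citrulline is absent, so NerB is active.
With repressor NerB bound, *rudB* is not transcribed.
So RudB is not produced.
With no repressor bound, *morK* is transcribed.
→ *morK* is ON in A.
Condition B:
Fumarate is absent, so UlmJ is inactive.
Cu²⁺ is present, so GorM is inactive.
Indole is absent, so KulD is active.
With repressor KulD bound, *lutC* is not transcribed.
So LutC is not produced.
Citrulline is absent, so NerB is active.
With repressor NerB bound, *rudB* is not transcribed.
So RudB is not produced.
With no repressor bound, *morK* is transcribed.
→ *morK* is ON in B.

both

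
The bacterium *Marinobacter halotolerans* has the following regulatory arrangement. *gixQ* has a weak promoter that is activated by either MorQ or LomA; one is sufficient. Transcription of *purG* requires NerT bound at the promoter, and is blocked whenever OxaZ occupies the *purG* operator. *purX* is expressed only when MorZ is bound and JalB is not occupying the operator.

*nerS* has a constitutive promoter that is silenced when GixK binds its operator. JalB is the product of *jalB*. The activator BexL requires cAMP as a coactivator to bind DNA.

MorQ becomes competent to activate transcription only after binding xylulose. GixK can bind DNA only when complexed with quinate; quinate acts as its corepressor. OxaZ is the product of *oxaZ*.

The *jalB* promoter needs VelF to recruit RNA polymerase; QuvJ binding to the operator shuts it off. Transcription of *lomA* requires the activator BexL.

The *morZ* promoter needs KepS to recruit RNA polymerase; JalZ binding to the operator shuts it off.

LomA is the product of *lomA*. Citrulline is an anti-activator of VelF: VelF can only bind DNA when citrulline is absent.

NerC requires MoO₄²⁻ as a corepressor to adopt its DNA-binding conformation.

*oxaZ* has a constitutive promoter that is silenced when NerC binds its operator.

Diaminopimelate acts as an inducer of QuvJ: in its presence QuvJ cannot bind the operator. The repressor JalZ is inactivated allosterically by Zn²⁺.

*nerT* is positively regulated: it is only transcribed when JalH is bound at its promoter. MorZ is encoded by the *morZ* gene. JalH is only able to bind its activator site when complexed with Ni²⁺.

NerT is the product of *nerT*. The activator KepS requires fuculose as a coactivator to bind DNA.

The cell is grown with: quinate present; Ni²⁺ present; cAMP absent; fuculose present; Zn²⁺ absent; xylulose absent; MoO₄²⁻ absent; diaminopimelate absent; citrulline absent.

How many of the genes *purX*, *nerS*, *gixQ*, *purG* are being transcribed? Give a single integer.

Citrulline is absent, so VelF is active.
Diaminopimelate is absent, so QuvJ is active.
With repressor QuvJ bound, *jalB* is not transcribed.
So JalB is not produced.
Fuculose is present, so KepS is active.
Zn²⁺ is absent, so JalZ is active.
With repressor JalZ bound, *morZ* is not transcribed.
So MorZ is not produced.
Required activator MorZ is absent, so *purX* is not transcribed.
→ *purX* is OFF.
Quinate is present, so GixK is active.
With repressor GixK bound, *nerS* is not transcribed.
→ *nerS* is OFF.
Xylulose is absent, so MorQ is inactive.
cAMP is absent, so BexL is inactive.
Required activator BexL is absent, so *lomA* is not transcribed.
So LomA is not produced.
No activator is available at the *gixQ* promoter, so *gixQ* is not transcribed.
→ *gixQ* is OFF.
Ni²⁺ is present, so JalH is active.
No repressor is bound and JalH is active, so *nerT* is transcribed.
So NerT is produced and active.
MoO₄²⁻ is absent, so NerC is inactive.
With no repressor bound, *oxaZ* is transcribed.
So OxaZ is produced and active.
With repressor OxaZ bound, *purG* is not transcribed.
→ *purG* is OFF.
0 of the 4 genes are transcribed.

0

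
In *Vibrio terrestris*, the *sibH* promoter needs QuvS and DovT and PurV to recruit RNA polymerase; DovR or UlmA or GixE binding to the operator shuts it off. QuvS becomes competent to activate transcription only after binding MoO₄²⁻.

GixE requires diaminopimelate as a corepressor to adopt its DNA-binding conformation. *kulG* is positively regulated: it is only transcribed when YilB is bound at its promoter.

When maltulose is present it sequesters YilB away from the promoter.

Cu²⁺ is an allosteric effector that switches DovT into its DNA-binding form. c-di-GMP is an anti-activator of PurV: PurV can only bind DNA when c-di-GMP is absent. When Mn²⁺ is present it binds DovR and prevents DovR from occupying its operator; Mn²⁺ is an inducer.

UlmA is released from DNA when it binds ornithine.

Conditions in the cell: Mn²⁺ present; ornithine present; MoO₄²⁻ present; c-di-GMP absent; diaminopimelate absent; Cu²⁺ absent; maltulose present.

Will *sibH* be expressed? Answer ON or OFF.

Mn²⁺ is present, so DovR is inactive.
MoO₄²⁻ is present, so QuvS is active.
Ornithine is present, so UlmA is inactive.
Diaminopimelate is absent, so GixE is inactive.
Cu²⁺ is absent, so DovT is inactive.
c-di-GMP is absent, so PurV is active.
Required activator DovT is absent, so *sibH* is not transcribed.

OFF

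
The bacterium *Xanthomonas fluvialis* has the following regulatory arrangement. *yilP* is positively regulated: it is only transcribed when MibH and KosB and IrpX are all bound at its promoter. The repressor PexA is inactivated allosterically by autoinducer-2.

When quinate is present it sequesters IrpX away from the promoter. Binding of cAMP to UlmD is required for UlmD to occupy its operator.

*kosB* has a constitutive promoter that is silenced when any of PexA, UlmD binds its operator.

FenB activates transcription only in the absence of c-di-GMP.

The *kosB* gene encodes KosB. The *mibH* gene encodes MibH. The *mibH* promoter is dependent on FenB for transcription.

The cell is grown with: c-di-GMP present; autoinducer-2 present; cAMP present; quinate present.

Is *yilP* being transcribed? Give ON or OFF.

OFF

c-di-GMP is present, so FenB is inactive.
Required activator FenB is absent, so *mibH* is not transcribed.
So MibH is not produced.
Autoinducer-2 is present, so PexA is inactive.
cAMP is present, so UlmD is active.
With repressor UlmD bound, *kosB* is not transcribed.
So KosB is not produced.
Quinate is present, so IrpX is inactive.
Required activator MibH is absent, so *yilP* is not transcribed.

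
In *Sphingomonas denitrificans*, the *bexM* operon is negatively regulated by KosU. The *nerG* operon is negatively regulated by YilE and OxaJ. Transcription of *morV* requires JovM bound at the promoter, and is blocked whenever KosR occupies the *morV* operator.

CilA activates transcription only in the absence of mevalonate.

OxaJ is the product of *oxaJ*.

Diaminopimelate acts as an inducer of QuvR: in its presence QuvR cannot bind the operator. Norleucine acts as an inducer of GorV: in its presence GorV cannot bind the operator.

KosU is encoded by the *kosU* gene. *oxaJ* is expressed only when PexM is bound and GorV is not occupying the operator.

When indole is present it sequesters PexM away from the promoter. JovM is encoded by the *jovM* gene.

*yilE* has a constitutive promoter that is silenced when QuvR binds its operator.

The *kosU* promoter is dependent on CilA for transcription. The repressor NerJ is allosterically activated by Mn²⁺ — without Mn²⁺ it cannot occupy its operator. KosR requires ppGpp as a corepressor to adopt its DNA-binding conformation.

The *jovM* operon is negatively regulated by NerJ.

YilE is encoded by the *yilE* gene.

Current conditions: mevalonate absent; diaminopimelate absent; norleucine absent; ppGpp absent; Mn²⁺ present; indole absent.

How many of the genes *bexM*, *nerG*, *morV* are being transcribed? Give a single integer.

1

Mevalonate is absent, so CilA is active.
No repressor is bound and CilA is active, so *kosU* is transcribed.
So KosU is produced and active.
With repressor KosU bound, *bexM* is not transcribed.
→ *bexM* is OFF.
Diaminopimelate is absent, so QuvR is active.
With repressor QuvR bound, *yilE* is not transcribed.
So YilE is not produced.
Indole is absent, so PexM is active.
Norleucine is absent, so GorV is active.
With repressor GorV bound, *oxaJ* is not transcribed.
So OxaJ is not produced.
With no repressor bound, *nerG* is transcribed.
→ *nerG* is ON.
ppGpp is absent, so KosR is inactive.
Mn²⁺ is present, so NerJ is active.
With repressor NerJ bound, *jovM* is not transcribed.
So JovM is not produced.
Required activator JovM is absent, so *morV* is not transcribed.
→ *morV* is OFF.
1 of the 3 genes is transcribed.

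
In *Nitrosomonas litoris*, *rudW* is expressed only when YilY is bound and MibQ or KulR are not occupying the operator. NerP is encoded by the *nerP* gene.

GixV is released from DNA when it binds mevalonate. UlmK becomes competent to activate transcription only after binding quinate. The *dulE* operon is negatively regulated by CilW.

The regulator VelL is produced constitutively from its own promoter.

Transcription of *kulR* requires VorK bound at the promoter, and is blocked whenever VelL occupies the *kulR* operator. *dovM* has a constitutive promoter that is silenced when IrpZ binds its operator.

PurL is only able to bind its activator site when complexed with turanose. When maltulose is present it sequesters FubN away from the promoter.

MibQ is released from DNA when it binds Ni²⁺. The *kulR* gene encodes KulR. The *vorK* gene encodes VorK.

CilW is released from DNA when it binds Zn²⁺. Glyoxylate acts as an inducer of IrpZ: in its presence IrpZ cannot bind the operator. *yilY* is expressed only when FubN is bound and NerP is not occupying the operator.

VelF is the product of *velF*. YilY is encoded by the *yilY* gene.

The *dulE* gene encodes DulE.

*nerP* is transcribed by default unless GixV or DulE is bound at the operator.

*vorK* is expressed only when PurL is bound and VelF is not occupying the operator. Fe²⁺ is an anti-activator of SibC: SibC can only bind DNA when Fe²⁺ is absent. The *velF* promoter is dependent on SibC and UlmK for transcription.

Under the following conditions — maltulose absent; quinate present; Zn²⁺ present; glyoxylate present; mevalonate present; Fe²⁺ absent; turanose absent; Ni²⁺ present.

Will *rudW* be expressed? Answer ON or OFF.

ON

Ni²⁺ is present, so MibQ is inactive.
Maltulose is absent, so FubN is active.
Mevalonate is present, so GixV is inactive.
Zn²⁺ is present, so CilW is inactive.
With no repressor bound, *dulE* is transcribed.
So DulE is produced and active.
With repressor DulE bound, *nerP* is not transcribed.
So NerP is not produced.
No repressor is bound and FubN is active, so *yilY* is transcribed.
So YilY is produced and active.
Turanose is absent, so PurL is inactive.
Fe²⁺ is absent, so SibC is active.
Quinate is present, so UlmK is active.
No repressor is bound and SibC and UlmK are active, so *velF* is transcribed.
So VelF is produced and active.
With repressor VelF bound, *vorK* is not transcribed.
So VorK is not produced.
VelL is produced constitutively and is active.
With repressor VelL bound, *kulR* is not transcribed.
So KulR is not produced.
No repressor is bound and YilY is active, so *rudW* is transcribed.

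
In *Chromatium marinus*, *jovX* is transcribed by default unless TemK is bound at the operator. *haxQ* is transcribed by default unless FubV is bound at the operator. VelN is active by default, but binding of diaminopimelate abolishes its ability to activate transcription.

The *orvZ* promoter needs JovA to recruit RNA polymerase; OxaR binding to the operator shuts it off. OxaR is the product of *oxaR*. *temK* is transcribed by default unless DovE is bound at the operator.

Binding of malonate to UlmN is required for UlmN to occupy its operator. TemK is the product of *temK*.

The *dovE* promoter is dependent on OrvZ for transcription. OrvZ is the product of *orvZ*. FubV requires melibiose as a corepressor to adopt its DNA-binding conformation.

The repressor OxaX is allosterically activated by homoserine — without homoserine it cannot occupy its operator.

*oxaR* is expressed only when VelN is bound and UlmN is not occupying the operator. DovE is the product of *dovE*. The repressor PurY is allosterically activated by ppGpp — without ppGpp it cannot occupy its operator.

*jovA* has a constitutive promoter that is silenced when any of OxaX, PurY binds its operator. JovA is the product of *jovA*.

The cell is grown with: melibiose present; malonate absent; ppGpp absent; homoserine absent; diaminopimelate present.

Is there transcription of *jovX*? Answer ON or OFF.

Malonate is absent, so UlmN is inactive.
Diaminopimelate is present, so VelN is inactive.
Required activator VelN is absent, so *oxaR* is not transcribed.
So OxaR is not produced.
Homoserine is absent, so OxaX is inactive.
ppGpp is absent, so PurY is inactive.
With no repressor bound, *jovA* is transcribed.
So JovA is produced and active.
No repressor is bound and JovA is active, so *orvZ* is transcribed.
So OrvZ is produced and active.
No repressor is bound and OrvZ is active, so *dovE* is transcribed.
So DovE is produced and active.
With repressor DovE bound, *temK* is not transcribed.
So TemK is not produced.
With no repressor bound, *jovX* is transcribed.

ON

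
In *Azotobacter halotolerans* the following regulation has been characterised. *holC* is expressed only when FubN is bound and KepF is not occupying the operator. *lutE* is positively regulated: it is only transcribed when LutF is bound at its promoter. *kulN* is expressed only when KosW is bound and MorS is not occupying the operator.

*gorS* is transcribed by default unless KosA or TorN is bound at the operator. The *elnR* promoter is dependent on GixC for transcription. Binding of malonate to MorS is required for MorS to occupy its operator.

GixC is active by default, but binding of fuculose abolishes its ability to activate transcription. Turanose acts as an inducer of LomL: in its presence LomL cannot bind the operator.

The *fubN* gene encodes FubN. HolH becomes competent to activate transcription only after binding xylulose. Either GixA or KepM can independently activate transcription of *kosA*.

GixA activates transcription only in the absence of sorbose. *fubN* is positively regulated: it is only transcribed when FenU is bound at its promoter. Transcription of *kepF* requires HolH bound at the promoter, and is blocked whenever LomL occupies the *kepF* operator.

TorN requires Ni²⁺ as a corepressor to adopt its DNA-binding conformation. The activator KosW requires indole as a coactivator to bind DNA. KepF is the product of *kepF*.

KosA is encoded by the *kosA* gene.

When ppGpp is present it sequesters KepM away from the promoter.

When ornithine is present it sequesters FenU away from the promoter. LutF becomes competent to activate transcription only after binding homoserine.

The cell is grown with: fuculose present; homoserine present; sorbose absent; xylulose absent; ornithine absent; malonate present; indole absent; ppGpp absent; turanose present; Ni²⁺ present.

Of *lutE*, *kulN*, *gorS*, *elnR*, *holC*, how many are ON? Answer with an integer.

2

Homoserine is present, so LutF is active.
No repressor is bound and LutF is active, so *lutE* is transcribed.
→ *lutE* is ON.
Malonate is present, so MorS is active.
Indole is absent, so KosW is inactive.
With repressor MorS bound, *kulN* is not transcribed.
→ *kulN* is OFF.
Sorbose is absent, so GixA is active.
ppGpp is absent, so KepM is active.
Activator GixA is present, so *kosA* is transcribed.
So KosA is produced and active.
Ni²⁺ is present, so TorN is active.
With repressor KosA bound, *gorS* is not transcribed.
→ *gorS* is OFF.
Fuculose is present, so GixC is inactive.
Required activator GixC is absent, so *elnR* is not transcribed.
→ *elnR* is OFF.
Ornithine is absent, so FenU is active.
No repressor is bound and FenU is active, so *fubN* is transcribed.
So FubN is produced and active.
Turanose is present, so LomL is inactive.
Xylulose is absent, so HolH is inactive.
Required activator HolH is absent, so *kepF* is not transcribed.
So KepF is not produced.
No repressor is bound and FubN is active, so *holC* is transcribed.
→ *holC* is ON.
2 of the 5 genes are transcribed.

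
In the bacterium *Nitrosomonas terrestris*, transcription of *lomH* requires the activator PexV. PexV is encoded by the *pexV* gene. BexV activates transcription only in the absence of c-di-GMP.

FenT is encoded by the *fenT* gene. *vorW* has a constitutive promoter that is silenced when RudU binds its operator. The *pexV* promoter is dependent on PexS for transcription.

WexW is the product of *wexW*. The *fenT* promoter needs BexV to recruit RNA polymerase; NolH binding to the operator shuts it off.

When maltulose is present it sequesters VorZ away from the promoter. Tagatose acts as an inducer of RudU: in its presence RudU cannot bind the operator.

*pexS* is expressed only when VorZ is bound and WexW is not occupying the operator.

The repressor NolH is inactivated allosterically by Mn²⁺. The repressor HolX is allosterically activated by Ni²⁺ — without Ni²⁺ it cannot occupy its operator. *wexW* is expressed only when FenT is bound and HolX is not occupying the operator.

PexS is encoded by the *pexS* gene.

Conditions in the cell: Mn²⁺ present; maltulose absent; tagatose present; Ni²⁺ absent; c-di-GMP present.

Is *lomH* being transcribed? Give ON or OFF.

Mn²⁺ is present, so NolH is inactive.
c-di-GMP is present, so BexV is inactive.
Required activator BexV is absent, so *fenT* is not transcribed.
So FenT is not produced.
Ni²⁺ is absent, so HolX is inactive.
Required activator FenT is absent, so *wexW* is not transcribed.
So WexW is not produced.
Maltulose is absent, so VorZ is active.
No repressor is bound and VorZ is active, so *pexS* is transcribed.
So PexS is produced and active.
No repressor is bound and PexS is active, so *pexV* is transcribed.
So PexV is produced and active.
No repressor is bound and PexV is active, so *lomH* is transcribed.

ON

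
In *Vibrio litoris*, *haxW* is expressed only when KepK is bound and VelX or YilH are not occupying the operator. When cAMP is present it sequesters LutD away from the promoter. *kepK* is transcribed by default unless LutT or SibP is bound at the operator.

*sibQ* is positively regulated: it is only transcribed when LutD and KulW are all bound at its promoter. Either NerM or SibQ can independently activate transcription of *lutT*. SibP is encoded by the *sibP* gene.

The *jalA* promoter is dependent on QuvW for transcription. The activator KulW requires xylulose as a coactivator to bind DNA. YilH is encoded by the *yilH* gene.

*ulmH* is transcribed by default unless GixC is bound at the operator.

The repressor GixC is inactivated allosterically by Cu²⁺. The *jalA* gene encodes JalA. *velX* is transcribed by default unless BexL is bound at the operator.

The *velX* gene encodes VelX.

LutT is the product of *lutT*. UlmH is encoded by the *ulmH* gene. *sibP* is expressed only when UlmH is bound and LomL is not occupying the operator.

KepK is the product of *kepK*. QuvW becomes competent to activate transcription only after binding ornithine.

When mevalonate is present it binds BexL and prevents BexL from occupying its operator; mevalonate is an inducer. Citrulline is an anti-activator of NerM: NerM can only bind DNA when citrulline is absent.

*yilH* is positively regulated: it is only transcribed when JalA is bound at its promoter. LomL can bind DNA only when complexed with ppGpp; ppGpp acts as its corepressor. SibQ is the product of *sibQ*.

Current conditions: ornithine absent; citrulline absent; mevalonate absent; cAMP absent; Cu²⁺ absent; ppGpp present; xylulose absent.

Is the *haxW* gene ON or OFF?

Mevalonate is absent, so BexL is active.
With repressor BexL bound, *velX* is not transcribed.
So VelX is not produced.
Citrulline is absent, so NerM is active.
cAMP is absent, so LutD is active.
Xylulose is absent, so KulW is inactive.
Required activator KulW is absent, so *sibQ* is not transcribed.
So SibQ is not produced.
Activator NerM is present, so *lutT* is transcribed.
So LutT is produced and active.
Cu²⁺ is absent, so GixC is active.
With repressor GixC bound, *ulmH* is not transcribed.
So UlmH is not produced.
ppGpp is present, so LomL is active.
With repressor LomL bound, *sibP* is not transcribed.
So SibP is not produced.
With repressor LutT bound, *kepK* is not transcribed.
So KepK is not produced.
Ornithine is absent, so QuvW is inactive.
Required activator QuvW is absent, so *jalA* is not transcribed.
So JalA is not produced.
Required activator JalA is absent, so *yilH* is not transcribed.
So YilH is not produced.
Required activator KepK is absent, so *haxW* is not transcribed.

OFF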